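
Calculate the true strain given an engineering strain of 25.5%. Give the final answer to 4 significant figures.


epsilon_true = ln(1 + epsilon_eng)
epsilon_true = ln(1 + 0.255)
epsilon_true = 0.2271


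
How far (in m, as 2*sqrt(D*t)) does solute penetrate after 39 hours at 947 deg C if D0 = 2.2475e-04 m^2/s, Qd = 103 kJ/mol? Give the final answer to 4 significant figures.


Step 1: D = D0 * exp(-Qd/(R*T))
T = 1220.15 K
D = 2.2475e-04 * exp(-103e3 / (8.314 * 1220.15)) = 8.75203e-09 m^2/s
Step 2: L = 2*sqrt(D*t)
t = 39 h = 140400 s
L = 2*sqrt(8.75203e-09 * 140400) = 0.07011 m


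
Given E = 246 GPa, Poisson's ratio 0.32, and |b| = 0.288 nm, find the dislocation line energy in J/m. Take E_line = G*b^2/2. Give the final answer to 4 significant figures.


Step 1: G = E / (2*(1+nu))
G = 246 / (2*(1+0.32)) = 93.1818 GPa = 9.31818e+10 Pa
Step 2: E_line = G*b^2/2
b = 0.288 nm = 2.88e-10 m
E_line = 0.5 * 9.31818e+10 * (2.88e-10)^2 = 3.864e-09 J/m


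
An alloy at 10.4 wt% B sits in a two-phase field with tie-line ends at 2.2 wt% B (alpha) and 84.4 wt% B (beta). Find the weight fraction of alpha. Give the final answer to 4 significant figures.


f_alpha = (C_beta - C0) / (C_beta - C_alpha)
f_alpha = (84.4 - 10.4) / (84.4 - 2.2)
f_alpha = 0.9002


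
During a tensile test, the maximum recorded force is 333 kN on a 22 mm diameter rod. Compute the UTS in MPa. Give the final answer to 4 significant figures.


A0 = pi*(d/2)^2 = pi*(22/2)^2 = 380.133 mm^2
UTS = F_max / A0 = 333*1000 / 380.133
UTS = 876 MPa


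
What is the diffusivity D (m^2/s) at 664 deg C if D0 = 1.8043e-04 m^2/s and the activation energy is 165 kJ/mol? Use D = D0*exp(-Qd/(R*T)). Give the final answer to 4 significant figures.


D = D0 * exp(-Qd / (R*T))
T = 937.15 K
D = 1.8043e-04 * exp(-165e3 / (8.314 * 937.15))
D = 1.146e-13 m^2/s


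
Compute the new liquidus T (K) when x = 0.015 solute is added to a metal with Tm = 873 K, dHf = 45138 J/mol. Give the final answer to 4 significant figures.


dT = R*Tm^2*x / dHf
dT = 8.314 * 873^2 * 0.015 / 45138
dT = 2.10566 K
T_new = 873 - 2.10566 = 870.9 K


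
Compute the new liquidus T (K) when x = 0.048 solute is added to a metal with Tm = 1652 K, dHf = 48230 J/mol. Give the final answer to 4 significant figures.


dT = R*Tm^2*x / dHf
dT = 8.314 * 1652^2 * 0.048 / 48230
dT = 22.5816 K
T_new = 1652 - 22.5816 = 1629 K


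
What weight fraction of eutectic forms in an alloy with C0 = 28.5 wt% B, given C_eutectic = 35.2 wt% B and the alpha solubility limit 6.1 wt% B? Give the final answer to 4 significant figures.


f_primary = (C_e - C0) / (C_e - C_alpha_max)
f_primary = (35.2 - 28.5) / (35.2 - 6.1)
f_primary = 0.230241
f_eutectic = 1 - 0.230241 = 0.7698


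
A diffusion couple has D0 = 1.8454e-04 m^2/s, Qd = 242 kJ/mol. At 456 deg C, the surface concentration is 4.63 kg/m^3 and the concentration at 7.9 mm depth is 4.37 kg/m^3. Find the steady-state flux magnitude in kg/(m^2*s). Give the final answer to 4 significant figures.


Step 1: D = D0 * exp(-Qd/(R*T))
T = 456 + 273.15 = 729.15 K
D = 1.8454e-04 * exp(-242e3 / (8.314 * 729.15)) = 8.49449e-22 m^2/s
Step 2: J = D * (C1 - C2) / dx
J = 8.49449e-22 * (4.63 - 4.37) / 7.9e-03
J = 2.796e-20 kg/(m^2*s)


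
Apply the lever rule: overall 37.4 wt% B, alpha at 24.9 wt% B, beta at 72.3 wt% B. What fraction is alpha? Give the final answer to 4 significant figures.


f_alpha = (C_beta - C0) / (C_beta - C_alpha)
f_alpha = (72.3 - 37.4) / (72.3 - 24.9)
f_alpha = 0.7363


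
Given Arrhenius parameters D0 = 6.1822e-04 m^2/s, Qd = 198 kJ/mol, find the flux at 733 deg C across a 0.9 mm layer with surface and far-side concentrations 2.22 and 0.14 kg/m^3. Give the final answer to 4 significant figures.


Step 1: D = D0 * exp(-Qd/(R*T))
T = 733 + 273.15 = 1006.15 K
D = 6.1822e-04 * exp(-198e3 / (8.314 * 1006.15)) = 3.24736e-14 m^2/s
Step 2: J = D * (C1 - C2) / dx
J = 3.24736e-14 * (2.22 - 0.14) / 9e-04
J = 7.505e-11 kg/(m^2*s)


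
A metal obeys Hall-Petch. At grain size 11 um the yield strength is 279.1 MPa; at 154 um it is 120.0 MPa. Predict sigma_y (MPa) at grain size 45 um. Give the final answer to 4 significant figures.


sigma_y = sigma0 + k / sqrt(d)
1/sqrt(d1) = 1/sqrt(1.1e-05) = 301.511;  1/sqrt(d2) = 80.5823
k = (sigma1 - sigma2) / (1/sqrt(d1) - 1/sqrt(d2)) = (279.1 - 120.0) / (301.511 - 80.5823) = 0.720141 MPa*m^0.5
sigma0 = sigma1 - k/sqrt(d1) = 279.1 - 0.720141*301.511 = 61.9694 MPa
sigma_y(d3) = 61.9694 + 0.720141 / sqrt(4.5e-05) = 169.3 MPa


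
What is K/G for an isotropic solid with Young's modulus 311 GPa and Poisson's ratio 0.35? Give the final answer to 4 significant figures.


G = E / (2*(1+nu))
G = 311 / (2*(1+0.35)) = 115.185 GPa
K = E / (3*(1-2*nu))
K = 311 / (3*(1-2*0.35)) = 345.556 GPa
K/G = 345.556 / 115.185 = 3


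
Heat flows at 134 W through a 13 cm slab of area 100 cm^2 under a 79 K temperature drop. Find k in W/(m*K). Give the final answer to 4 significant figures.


k = Q*L / (A*dT)
L = 0.13 m, A = 0.01 m^2
k = 134 * 0.13 / (0.01 * 79)
k = 22.05 W/(m*K)


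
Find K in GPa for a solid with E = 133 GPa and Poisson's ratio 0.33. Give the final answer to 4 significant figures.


K = E / (3*(1-2*nu))
K = 133 / (3*(1-2*0.33))
K = 130.4 GPa


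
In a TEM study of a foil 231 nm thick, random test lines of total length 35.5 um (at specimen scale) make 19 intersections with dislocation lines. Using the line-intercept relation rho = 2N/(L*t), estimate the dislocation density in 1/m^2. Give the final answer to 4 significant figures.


rho = 2N / (L * t)
L = 35.5 um = 3.55e-05 m, t = 231 nm = 2.31e-07 m
rho = 2 * 19 / (3.55e-05 * 2.31e-07)
rho = 4.634e+12 1/m^2


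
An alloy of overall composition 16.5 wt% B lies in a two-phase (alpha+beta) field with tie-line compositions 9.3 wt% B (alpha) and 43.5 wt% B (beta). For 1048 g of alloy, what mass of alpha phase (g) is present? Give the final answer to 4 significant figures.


f_alpha = (C_beta - C0) / (C_beta - C_alpha)
f_alpha = (43.5 - 16.5) / (43.5 - 9.3) = 0.789474
m_alpha = f_alpha * m_total = 0.789474 * 1048 = 827.4 g


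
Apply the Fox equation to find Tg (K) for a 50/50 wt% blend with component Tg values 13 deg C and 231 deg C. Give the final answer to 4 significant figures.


1/Tg = w1/Tg1 + w2/Tg2 (in Kelvin)
Tg1 = 286.15 K, Tg2 = 504.15 K
1/Tg = 0.5/286.15 + 0.5/504.15
Tg = 365.1 K


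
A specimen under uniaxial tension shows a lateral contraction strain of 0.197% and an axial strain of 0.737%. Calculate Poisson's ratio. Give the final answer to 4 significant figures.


nu = -epsilon_lat / epsilon_axial
Lateral strain is contraction (negative), so using magnitudes:
nu = 0.197 / 0.737
nu = 0.2673


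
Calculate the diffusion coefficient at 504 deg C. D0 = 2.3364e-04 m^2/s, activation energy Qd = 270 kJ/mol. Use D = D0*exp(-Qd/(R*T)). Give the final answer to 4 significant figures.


D = D0 * exp(-Qd / (R*T))
T = 777.15 K
D = 2.3364e-04 * exp(-270e3 / (8.314 * 777.15))
D = 1.661e-22 m^2/s


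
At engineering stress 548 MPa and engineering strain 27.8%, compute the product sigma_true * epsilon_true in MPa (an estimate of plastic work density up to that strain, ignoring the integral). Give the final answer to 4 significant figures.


sigma_true = sigma_eng * (1 + epsilon_eng)
sigma_true = 548 * (1 + 0.278) = 700.344 MPa
epsilon_true = ln(1 + epsilon_eng)
epsilon_true = ln(1 + 0.278) = 0.245296
sigma_true * epsilon_true = 700.344 * 0.245296 = 171.8 MPa


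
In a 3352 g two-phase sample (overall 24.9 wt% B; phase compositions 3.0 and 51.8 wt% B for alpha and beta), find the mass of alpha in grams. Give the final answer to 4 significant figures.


f_alpha = (C_beta - C0) / (C_beta - C_alpha)
f_alpha = (51.8 - 24.9) / (51.8 - 3.0) = 0.55123
m_alpha = f_alpha * m_total = 0.55123 * 3352 = 1848 g


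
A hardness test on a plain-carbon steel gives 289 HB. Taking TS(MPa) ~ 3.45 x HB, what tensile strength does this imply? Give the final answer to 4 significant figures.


TS (MPa) = 3.45 * HB
TS = 3.45 * 289
TS = 997.1 MPa


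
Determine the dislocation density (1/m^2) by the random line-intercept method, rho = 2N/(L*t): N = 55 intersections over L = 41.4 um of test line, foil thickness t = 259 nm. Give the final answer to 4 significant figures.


rho = 2N / (L * t)
L = 41.4 um = 4.14e-05 m, t = 259 nm = 2.59e-07 m
rho = 2 * 55 / (4.14e-05 * 2.59e-07)
rho = 1.026e+13 1/m^2


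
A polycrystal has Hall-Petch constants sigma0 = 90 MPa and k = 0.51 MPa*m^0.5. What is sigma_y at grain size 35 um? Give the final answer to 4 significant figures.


sigma_y = sigma0 + k / sqrt(d)
d = 35 um = 3.5e-05 m
sigma_y = 90 + 0.51 / sqrt(3.5e-05)
sigma_y = 176.2 MPa


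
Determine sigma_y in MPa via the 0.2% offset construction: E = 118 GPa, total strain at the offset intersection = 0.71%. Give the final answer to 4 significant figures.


Offset strain = 0.002
Elastic strain at yield = total_strain - offset = 7.1e-03 - 0.002 = 5.1e-03
sigma_y = E * elastic_strain = 118000 * 5.1e-03
sigma_y = 601.8 MPa


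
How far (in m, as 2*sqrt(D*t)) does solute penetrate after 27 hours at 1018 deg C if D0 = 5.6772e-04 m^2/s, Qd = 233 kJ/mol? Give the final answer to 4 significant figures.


Step 1: D = D0 * exp(-Qd/(R*T))
T = 1291.15 K
D = 5.6772e-04 * exp(-233e3 / (8.314 * 1291.15)) = 2.12602e-13 m^2/s
Step 2: L = 2*sqrt(D*t)
t = 27 h = 97200 s
L = 2*sqrt(2.12602e-13 * 97200) = 2.875e-04 m


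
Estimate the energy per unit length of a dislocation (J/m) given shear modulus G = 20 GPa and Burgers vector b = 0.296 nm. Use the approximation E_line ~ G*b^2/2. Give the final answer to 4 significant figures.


E = G*b^2/2
b = 0.296 nm = 2.96e-10 m
G = 20 GPa = 2e+10 Pa
E = 0.5 * 2e+10 * (2.96e-10)^2
E = 8.762e-10 J/m


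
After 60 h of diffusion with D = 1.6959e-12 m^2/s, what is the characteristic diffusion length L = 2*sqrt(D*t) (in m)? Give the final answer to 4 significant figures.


t = 60 hr = 216000 s
Diffusion length = 2*sqrt(D*t)
= 2*sqrt(1.6959e-12 * 216000)
= 1.21e-03 m


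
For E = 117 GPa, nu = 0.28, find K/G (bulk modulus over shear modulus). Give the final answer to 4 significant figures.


G = E / (2*(1+nu))
G = 117 / (2*(1+0.28)) = 45.7031 GPa
K = E / (3*(1-2*nu))
K = 117 / (3*(1-2*0.28)) = 88.6364 GPa
K/G = 88.6364 / 45.7031 = 1.939


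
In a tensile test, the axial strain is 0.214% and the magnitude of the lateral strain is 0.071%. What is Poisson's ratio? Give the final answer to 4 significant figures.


nu = -epsilon_lat / epsilon_axial
Lateral strain is contraction (negative), so using magnitudes:
nu = 0.071 / 0.214
nu = 0.3318


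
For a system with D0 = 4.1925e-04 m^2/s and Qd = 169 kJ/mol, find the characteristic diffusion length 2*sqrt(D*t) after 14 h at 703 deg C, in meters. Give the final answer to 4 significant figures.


Step 1: D = D0 * exp(-Qd/(R*T))
T = 976.15 K
D = 4.1925e-04 * exp(-169e3 / (8.314 * 976.15)) = 3.79148e-13 m^2/s
Step 2: L = 2*sqrt(D*t)
t = 14 h = 50400 s
L = 2*sqrt(3.79148e-13 * 50400) = 2.765e-04 m


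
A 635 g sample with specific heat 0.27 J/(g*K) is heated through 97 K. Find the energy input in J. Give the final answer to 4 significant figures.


Q = m * cp * dT
Q = 635 * 0.27 * 97
Q = 16630 J


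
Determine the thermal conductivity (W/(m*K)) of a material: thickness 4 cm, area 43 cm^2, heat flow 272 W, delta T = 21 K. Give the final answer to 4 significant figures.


k = Q*L / (A*dT)
L = 0.04 m, A = 4.3e-03 m^2
k = 272 * 0.04 / (4.3e-03 * 21)
k = 120.5 W/(m*K)


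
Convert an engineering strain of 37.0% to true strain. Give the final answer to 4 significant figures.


epsilon_true = ln(1 + epsilon_eng)
epsilon_true = ln(1 + 0.37)
epsilon_true = 0.3148


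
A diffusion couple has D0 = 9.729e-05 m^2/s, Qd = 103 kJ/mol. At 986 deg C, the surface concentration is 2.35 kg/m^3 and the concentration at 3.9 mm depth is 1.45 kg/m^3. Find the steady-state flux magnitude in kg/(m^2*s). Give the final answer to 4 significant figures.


Step 1: D = D0 * exp(-Qd/(R*T))
T = 986 + 273.15 = 1259.15 K
D = 9.729e-05 * exp(-103e3 / (8.314 * 1259.15)) = 5.18868e-09 m^2/s
Step 2: J = D * (C1 - C2) / dx
J = 5.18868e-09 * (2.35 - 1.45) / 3.9e-03
J = 1.197e-06 kg/(m^2*s)


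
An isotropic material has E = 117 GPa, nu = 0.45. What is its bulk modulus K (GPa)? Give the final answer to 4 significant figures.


K = E / (3*(1-2*nu))
K = 117 / (3*(1-2*0.45))
K = 390 GPa


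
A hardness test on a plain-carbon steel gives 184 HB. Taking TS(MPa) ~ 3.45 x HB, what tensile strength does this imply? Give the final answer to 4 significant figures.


TS (MPa) = 3.45 * HB
TS = 3.45 * 184
TS = 634.8 MPa


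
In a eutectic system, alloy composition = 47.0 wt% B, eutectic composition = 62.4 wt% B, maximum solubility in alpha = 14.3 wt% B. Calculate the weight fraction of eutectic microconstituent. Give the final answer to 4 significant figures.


f_primary = (C_e - C0) / (C_e - C_alpha_max)
f_primary = (62.4 - 47.0) / (62.4 - 14.3)
f_primary = 0.320166
f_eutectic = 1 - 0.320166 = 0.6798


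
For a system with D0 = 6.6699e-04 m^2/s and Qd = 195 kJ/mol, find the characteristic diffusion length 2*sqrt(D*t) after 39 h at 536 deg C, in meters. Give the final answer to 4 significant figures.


Step 1: D = D0 * exp(-Qd/(R*T))
T = 809.15 K
D = 6.6699e-04 * exp(-195e3 / (8.314 * 809.15)) = 1.71968e-16 m^2/s
Step 2: L = 2*sqrt(D*t)
t = 39 h = 140400 s
L = 2*sqrt(1.71968e-16 * 140400) = 9.827e-06 m


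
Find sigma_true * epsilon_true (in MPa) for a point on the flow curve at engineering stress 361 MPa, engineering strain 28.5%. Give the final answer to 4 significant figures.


sigma_true = sigma_eng * (1 + epsilon_eng)
sigma_true = 361 * (1 + 0.285) = 463.885 MPa
epsilon_true = ln(1 + epsilon_eng)
epsilon_true = ln(1 + 0.285) = 0.250759
sigma_true * epsilon_true = 463.885 * 0.250759 = 116.3 MPa


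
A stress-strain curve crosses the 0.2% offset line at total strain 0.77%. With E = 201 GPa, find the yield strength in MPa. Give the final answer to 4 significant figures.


Offset strain = 0.002
Elastic strain at yield = total_strain - offset = 7.7e-03 - 0.002 = 5.7e-03
sigma_y = E * elastic_strain = 201000 * 5.7e-03
sigma_y = 1146 MPa


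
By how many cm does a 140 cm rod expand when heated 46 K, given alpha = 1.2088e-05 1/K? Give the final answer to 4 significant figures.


dL = L0 * alpha * dT
dL = 140 * 1.2088e-05 * 46
dL = 0.07785 cm


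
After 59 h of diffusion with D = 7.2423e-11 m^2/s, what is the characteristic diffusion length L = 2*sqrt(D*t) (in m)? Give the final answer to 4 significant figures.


t = 59 hr = 212400 s
Diffusion length = 2*sqrt(D*t)
= 2*sqrt(7.2423e-11 * 212400)
= 7.844e-03 m


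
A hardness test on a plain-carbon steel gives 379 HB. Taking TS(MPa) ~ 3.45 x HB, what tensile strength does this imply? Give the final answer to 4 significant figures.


TS (MPa) = 3.45 * HB
TS = 3.45 * 379
TS = 1308 MPa


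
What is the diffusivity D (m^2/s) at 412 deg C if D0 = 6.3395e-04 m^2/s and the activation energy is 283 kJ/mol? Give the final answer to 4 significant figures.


D = D0 * exp(-Qd / (R*T))
T = 685.15 K
D = 6.3395e-04 * exp(-283e3 / (8.314 * 685.15))
D = 1.682e-25 m^2/s


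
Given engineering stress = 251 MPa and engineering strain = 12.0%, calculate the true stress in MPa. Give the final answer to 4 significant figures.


sigma_true = sigma_eng * (1 + epsilon_eng)
sigma_true = 251 * (1 + 0.12)
sigma_true = 281.1 MPa


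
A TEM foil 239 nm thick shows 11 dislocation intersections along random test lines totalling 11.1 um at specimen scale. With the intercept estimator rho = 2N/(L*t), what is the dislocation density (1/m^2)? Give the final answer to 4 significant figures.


rho = 2N / (L * t)
L = 11.1 um = 1.11e-05 m, t = 239 nm = 2.39e-07 m
rho = 2 * 11 / (1.11e-05 * 2.39e-07)
rho = 8.293e+12 1/m^2


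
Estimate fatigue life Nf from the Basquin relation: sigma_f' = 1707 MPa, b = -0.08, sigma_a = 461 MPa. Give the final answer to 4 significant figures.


sigma_a = sigma_f' * (2*Nf)^b
2*Nf = (sigma_a / sigma_f')^(1/b)
2*Nf = (461 / 1707)^(1/-0.08)
2*Nf = 1.27837e+07
Nf = 6.392e+06 cycles


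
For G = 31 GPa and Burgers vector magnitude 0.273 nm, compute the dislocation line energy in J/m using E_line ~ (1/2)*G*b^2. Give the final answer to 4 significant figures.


E = G*b^2/2
b = 0.273 nm = 2.73e-10 m
G = 31 GPa = 3.1e+10 Pa
E = 0.5 * 3.1e+10 * (2.73e-10)^2
E = 1.155e-09 J/m


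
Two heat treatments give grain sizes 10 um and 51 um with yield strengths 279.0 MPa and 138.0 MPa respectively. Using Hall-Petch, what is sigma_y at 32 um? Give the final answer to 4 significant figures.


sigma_y = sigma0 + k / sqrt(d)
1/sqrt(d1) = 1/sqrt(1e-05) = 316.228;  1/sqrt(d2) = 140.028
k = (sigma1 - sigma2) / (1/sqrt(d1) - 1/sqrt(d2)) = (279.0 - 138.0) / (316.228 - 140.028) = 0.800228 MPa*m^0.5
sigma0 = sigma1 - k/sqrt(d1) = 279.0 - 0.800228*316.228 = 25.9457 MPa
sigma_y(d3) = 25.9457 + 0.800228 / sqrt(3.2e-05) = 167.4 MPa


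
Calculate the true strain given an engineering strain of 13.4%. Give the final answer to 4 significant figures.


epsilon_true = ln(1 + epsilon_eng)
epsilon_true = ln(1 + 0.134)
epsilon_true = 0.1258


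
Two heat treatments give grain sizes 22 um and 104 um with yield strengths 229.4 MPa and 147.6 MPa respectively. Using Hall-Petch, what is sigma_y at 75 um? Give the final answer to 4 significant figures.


sigma_y = sigma0 + k / sqrt(d)
1/sqrt(d1) = 1/sqrt(2.2e-05) = 213.201;  1/sqrt(d2) = 98.0581
k = (sigma1 - sigma2) / (1/sqrt(d1) - 1/sqrt(d2)) = (229.4 - 147.6) / (213.201 - 98.0581) = 0.710423 MPa*m^0.5
sigma0 = sigma1 - k/sqrt(d1) = 229.4 - 0.710423*213.201 = 77.9373 MPa
sigma_y(d3) = 77.9373 + 0.710423 / sqrt(7.5e-05) = 160 MPa


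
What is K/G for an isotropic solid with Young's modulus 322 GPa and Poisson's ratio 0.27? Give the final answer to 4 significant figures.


G = E / (2*(1+nu))
G = 322 / (2*(1+0.27)) = 126.772 GPa
K = E / (3*(1-2*nu))
K = 322 / (3*(1-2*0.27)) = 233.333 GPa
K/G = 233.333 / 126.772 = 1.841


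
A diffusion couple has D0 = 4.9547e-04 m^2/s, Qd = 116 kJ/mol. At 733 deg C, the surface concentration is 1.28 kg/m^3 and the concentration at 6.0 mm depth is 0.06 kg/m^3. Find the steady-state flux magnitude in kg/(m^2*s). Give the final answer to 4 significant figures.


Step 1: D = D0 * exp(-Qd/(R*T))
T = 733 + 273.15 = 1006.15 K
D = 4.9547e-04 * exp(-116e3 / (8.314 * 1006.15)) = 4.70563e-10 m^2/s
Step 2: J = D * (C1 - C2) / dx
J = 4.70563e-10 * (1.28 - 0.06) / 6e-03
J = 9.568e-08 kg/(m^2*s)


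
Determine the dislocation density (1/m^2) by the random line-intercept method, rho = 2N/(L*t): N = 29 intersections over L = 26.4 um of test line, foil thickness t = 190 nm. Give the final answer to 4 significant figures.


rho = 2N / (L * t)
L = 26.4 um = 2.64e-05 m, t = 190 nm = 1.9e-07 m
rho = 2 * 29 / (2.64e-05 * 1.9e-07)
rho = 1.156e+13 1/m^2


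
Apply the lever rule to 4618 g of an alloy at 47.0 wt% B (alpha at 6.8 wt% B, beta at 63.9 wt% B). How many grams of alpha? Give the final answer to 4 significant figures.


f_alpha = (C_beta - C0) / (C_beta - C_alpha)
f_alpha = (63.9 - 47.0) / (63.9 - 6.8) = 0.295972
m_alpha = f_alpha * m_total = 0.295972 * 4618 = 1367 g


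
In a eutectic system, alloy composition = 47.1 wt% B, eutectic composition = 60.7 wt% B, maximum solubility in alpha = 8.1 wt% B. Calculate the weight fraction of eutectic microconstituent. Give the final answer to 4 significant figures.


f_primary = (C_e - C0) / (C_e - C_alpha_max)
f_primary = (60.7 - 47.1) / (60.7 - 8.1)
f_primary = 0.258555
f_eutectic = 1 - 0.258555 = 0.7414


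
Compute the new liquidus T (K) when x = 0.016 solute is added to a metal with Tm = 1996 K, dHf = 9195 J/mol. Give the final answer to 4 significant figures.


dT = R*Tm^2*x / dHf
dT = 8.314 * 1996^2 * 0.016 / 9195
dT = 57.6367 K
T_new = 1996 - 57.6367 = 1938 K


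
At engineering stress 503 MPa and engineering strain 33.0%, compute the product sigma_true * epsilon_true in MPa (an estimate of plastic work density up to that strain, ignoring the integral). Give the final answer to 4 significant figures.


sigma_true = sigma_eng * (1 + epsilon_eng)
sigma_true = 503 * (1 + 0.33) = 668.99 MPa
epsilon_true = ln(1 + epsilon_eng)
epsilon_true = ln(1 + 0.33) = 0.285179
sigma_true * epsilon_true = 668.99 * 0.285179 = 190.8 MPa


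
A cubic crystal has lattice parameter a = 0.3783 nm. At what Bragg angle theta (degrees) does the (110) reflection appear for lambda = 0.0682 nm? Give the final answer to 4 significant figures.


d = a / sqrt(h^2+k^2+l^2)
d = 0.3783 / sqrt(2) = 0.267498 nm
lambda = 2*d*sin(theta)  =>  sin(theta) = lambda / (2*d)
sin(theta) = 0.0682 / (2 * 0.267498) = 0.127477
theta = 7.324 deg


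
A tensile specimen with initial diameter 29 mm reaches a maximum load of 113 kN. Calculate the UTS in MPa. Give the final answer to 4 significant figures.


A0 = pi*(d/2)^2 = pi*(29/2)^2 = 660.52 mm^2
UTS = F_max / A0 = 113*1000 / 660.52
UTS = 171.1 MPa


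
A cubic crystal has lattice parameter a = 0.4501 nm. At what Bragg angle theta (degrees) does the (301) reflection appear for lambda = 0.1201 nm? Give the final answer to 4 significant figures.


d = a / sqrt(h^2+k^2+l^2)
d = 0.4501 / sqrt(10) = 0.142334 nm
lambda = 2*d*sin(theta)  =>  sin(theta) = lambda / (2*d)
sin(theta) = 0.1201 / (2 * 0.142334) = 0.421895
theta = 24.95 deg


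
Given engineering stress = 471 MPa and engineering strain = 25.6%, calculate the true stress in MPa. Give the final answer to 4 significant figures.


sigma_true = sigma_eng * (1 + epsilon_eng)
sigma_true = 471 * (1 + 0.256)
sigma_true = 591.6 MPa


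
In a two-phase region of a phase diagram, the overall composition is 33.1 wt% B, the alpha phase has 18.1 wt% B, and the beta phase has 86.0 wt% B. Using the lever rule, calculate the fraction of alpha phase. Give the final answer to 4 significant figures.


f_alpha = (C_beta - C0) / (C_beta - C_alpha)
f_alpha = (86.0 - 33.1) / (86.0 - 18.1)
f_alpha = 0.7791


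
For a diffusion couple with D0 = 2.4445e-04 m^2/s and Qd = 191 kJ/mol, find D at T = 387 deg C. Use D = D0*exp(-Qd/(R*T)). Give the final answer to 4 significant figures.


D = D0 * exp(-Qd / (R*T))
T = 660.15 K
D = 2.4445e-04 * exp(-191e3 / (8.314 * 660.15))
D = 1.882e-19 m^2/s


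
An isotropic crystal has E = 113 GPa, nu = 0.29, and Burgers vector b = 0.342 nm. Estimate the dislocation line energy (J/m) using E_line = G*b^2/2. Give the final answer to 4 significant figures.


Step 1: G = E / (2*(1+nu))
G = 113 / (2*(1+0.29)) = 43.7984 GPa = 4.37984e+10 Pa
Step 2: E_line = G*b^2/2
b = 0.342 nm = 3.42e-10 m
E_line = 0.5 * 4.37984e+10 * (3.42e-10)^2 = 2.561e-09 J/m


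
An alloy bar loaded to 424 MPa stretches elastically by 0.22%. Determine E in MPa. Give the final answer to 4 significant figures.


E = sigma / epsilon
epsilon = 0.22% = 2.2e-03
E = 424 / 2.2e-03
E = 192700 MPa


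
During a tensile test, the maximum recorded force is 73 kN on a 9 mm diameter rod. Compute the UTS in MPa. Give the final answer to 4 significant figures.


A0 = pi*(d/2)^2 = pi*(9/2)^2 = 63.6173 mm^2
UTS = F_max / A0 = 73*1000 / 63.6173
UTS = 1147 MPa


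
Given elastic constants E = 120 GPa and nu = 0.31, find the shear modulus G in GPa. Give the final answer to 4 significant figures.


G = E / (2*(1+nu))
G = 120 / (2*(1+0.31))
G = 45.8 GPa


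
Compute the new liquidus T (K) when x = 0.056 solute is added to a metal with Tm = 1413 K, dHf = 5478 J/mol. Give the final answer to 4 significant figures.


dT = R*Tm^2*x / dHf
dT = 8.314 * 1413^2 * 0.056 / 5478
dT = 169.692 K
T_new = 1413 - 169.692 = 1243 K


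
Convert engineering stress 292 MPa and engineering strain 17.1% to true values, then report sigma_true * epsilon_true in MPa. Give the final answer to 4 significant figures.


sigma_true = sigma_eng * (1 + epsilon_eng)
sigma_true = 292 * (1 + 0.171) = 341.932 MPa
epsilon_true = ln(1 + epsilon_eng)
epsilon_true = ln(1 + 0.171) = 0.157858
sigma_true * epsilon_true = 341.932 * 0.157858 = 53.98 MPa


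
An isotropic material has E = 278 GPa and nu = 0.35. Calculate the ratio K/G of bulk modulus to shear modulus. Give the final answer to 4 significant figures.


G = E / (2*(1+nu))
G = 278 / (2*(1+0.35)) = 102.963 GPa
K = E / (3*(1-2*nu))
K = 278 / (3*(1-2*0.35)) = 308.889 GPa
K/G = 308.889 / 102.963 = 3


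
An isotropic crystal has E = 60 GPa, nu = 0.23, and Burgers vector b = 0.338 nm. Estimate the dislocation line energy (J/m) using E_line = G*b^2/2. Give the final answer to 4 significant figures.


Step 1: G = E / (2*(1+nu))
G = 60 / (2*(1+0.23)) = 24.3902 GPa = 2.43902e+10 Pa
Step 2: E_line = G*b^2/2
b = 0.338 nm = 3.38e-10 m
E_line = 0.5 * 2.43902e+10 * (3.38e-10)^2 = 1.393e-09 J/m


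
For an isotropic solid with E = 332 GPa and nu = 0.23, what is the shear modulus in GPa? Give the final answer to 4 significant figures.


G = E / (2*(1+nu))
G = 332 / (2*(1+0.23))
G = 135 GPa


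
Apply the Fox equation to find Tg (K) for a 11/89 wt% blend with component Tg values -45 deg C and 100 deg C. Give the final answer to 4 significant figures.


1/Tg = w1/Tg1 + w2/Tg2 (in Kelvin)
Tg1 = 228.15 K, Tg2 = 373.15 K
1/Tg = 0.11/228.15 + 0.89/373.15
Tg = 348.8 K


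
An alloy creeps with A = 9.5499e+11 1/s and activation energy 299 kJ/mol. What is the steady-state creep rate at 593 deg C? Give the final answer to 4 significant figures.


rate = A * exp(-Q / (R*T))
T = 593 + 273.15 = 866.15 K
rate = 9.5499e+11 * exp(-299e3 / (8.314 * 866.15))
rate = 8.864e-07 1/s


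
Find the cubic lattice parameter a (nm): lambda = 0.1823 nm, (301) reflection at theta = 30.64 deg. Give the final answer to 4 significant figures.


d = lambda / (2*sin(theta))
d = 0.1823 / (2*sin(30.64 deg))
d = 0.178851 nm
a = d * sqrt(h^2+k^2+l^2) = 0.178851 * sqrt(10)
a = 0.5656 nm


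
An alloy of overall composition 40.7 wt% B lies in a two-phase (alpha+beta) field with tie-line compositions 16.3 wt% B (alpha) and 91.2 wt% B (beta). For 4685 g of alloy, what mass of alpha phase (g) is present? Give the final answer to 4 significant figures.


f_alpha = (C_beta - C0) / (C_beta - C_alpha)
f_alpha = (91.2 - 40.7) / (91.2 - 16.3) = 0.674232
m_alpha = f_alpha * m_total = 0.674232 * 4685 = 3159 g


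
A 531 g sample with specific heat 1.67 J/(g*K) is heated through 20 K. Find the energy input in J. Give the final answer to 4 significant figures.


Q = m * cp * dT
Q = 531 * 1.67 * 20
Q = 17740 J


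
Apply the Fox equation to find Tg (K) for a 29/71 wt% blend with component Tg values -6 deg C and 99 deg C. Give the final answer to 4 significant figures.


1/Tg = w1/Tg1 + w2/Tg2 (in Kelvin)
Tg1 = 267.15 K, Tg2 = 372.15 K
1/Tg = 0.29/267.15 + 0.71/372.15
Tg = 334.1 K


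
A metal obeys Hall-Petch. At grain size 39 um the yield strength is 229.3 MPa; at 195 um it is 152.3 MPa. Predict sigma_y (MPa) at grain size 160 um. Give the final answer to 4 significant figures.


sigma_y = sigma0 + k / sqrt(d)
1/sqrt(d1) = 1/sqrt(3.9e-05) = 160.128;  1/sqrt(d2) = 71.6115
k = (sigma1 - sigma2) / (1/sqrt(d1) - 1/sqrt(d2)) = (229.3 - 152.3) / (160.128 - 71.6115) = 0.869893 MPa*m^0.5
sigma0 = sigma1 - k/sqrt(d1) = 229.3 - 0.869893*160.128 = 90.0057 MPa
sigma_y(d3) = 90.0057 + 0.869893 / sqrt(1.6e-04) = 158.8 MPa


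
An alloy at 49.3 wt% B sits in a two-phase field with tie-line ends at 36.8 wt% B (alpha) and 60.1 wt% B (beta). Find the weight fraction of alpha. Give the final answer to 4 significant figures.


f_alpha = (C_beta - C0) / (C_beta - C_alpha)
f_alpha = (60.1 - 49.3) / (60.1 - 36.8)
f_alpha = 0.4635


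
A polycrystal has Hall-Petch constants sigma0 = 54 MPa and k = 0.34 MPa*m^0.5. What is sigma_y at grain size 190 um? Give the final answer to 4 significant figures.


sigma_y = sigma0 + k / sqrt(d)
d = 190 um = 1.9e-04 m
sigma_y = 54 + 0.34 / sqrt(1.9e-04)
sigma_y = 78.67 MPa


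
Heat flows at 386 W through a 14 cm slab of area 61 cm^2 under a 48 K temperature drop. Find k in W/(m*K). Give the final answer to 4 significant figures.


k = Q*L / (A*dT)
L = 0.14 m, A = 6.1e-03 m^2
k = 386 * 0.14 / (6.1e-03 * 48)
k = 184.6 W/(m*K)


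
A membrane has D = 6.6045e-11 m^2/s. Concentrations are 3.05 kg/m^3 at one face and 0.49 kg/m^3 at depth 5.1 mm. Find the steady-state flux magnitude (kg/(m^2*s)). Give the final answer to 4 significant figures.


J = -D * (dC/dx) = D * (C1 - C2) / dx
J = 6.6045e-11 * (3.05 - 0.49) / 5.1e-03
J = 3.315e-08 kg/(m^2*s)


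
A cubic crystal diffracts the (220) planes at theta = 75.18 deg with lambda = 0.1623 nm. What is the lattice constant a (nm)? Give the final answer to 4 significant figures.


d = lambda / (2*sin(theta))
d = 0.1623 / (2*sin(75.18 deg))
d = 0.0839424 nm
a = d * sqrt(h^2+k^2+l^2) = 0.0839424 * sqrt(8)
a = 0.2374 nm


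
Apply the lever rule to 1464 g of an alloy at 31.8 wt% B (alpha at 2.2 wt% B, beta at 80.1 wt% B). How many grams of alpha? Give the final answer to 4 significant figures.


f_alpha = (C_beta - C0) / (C_beta - C_alpha)
f_alpha = (80.1 - 31.8) / (80.1 - 2.2) = 0.620026
m_alpha = f_alpha * m_total = 0.620026 * 1464 = 907.7 g


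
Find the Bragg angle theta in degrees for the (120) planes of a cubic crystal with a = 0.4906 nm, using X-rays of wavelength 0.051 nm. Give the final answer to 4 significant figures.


d = a / sqrt(h^2+k^2+l^2)
d = 0.4906 / sqrt(5) = 0.219403 nm
lambda = 2*d*sin(theta)  =>  sin(theta) = lambda / (2*d)
sin(theta) = 0.051 / (2 * 0.219403) = 0.116224
theta = 6.674 deg


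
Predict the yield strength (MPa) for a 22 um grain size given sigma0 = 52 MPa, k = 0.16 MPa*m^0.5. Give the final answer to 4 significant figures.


sigma_y = sigma0 + k / sqrt(d)
d = 22 um = 2.2e-05 m
sigma_y = 52 + 0.16 / sqrt(2.2e-05)
sigma_y = 86.11 MPa


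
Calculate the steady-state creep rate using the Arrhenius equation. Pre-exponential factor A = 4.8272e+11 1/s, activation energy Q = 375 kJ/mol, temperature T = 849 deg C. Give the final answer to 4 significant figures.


rate = A * exp(-Q / (R*T))
T = 849 + 273.15 = 1122.15 K
rate = 4.8272e+11 * exp(-375e3 / (8.314 * 1122.15))
rate = 1.688e-06 1/s


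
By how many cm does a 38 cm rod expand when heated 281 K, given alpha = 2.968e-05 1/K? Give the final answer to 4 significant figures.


dL = L0 * alpha * dT
dL = 38 * 2.968e-05 * 281
dL = 0.3169 cm


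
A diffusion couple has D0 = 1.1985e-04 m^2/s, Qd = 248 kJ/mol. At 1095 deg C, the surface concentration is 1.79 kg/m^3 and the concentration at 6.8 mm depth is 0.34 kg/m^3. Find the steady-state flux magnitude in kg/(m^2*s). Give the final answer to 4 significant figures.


Step 1: D = D0 * exp(-Qd/(R*T))
T = 1095 + 273.15 = 1368.15 K
D = 1.1985e-04 * exp(-248e3 / (8.314 * 1368.15)) = 4.07283e-14 m^2/s
Step 2: J = D * (C1 - C2) / dx
J = 4.07283e-14 * (1.79 - 0.34) / 6.8e-03
J = 8.685e-12 kg/(m^2*s)


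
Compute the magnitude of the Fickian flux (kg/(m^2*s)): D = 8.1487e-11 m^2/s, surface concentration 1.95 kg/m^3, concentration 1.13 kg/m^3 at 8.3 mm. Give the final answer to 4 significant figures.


J = -D * (dC/dx) = D * (C1 - C2) / dx
J = 8.1487e-11 * (1.95 - 1.13) / 8.3e-03
J = 8.051e-09 kg/(m^2*s)


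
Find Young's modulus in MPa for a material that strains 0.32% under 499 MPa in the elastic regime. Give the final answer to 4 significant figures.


E = sigma / epsilon
epsilon = 0.32% = 3.2e-03
E = 499 / 3.2e-03
E = 155900 MPa


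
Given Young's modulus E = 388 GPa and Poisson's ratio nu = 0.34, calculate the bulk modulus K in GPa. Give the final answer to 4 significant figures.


K = E / (3*(1-2*nu))
K = 388 / (3*(1-2*0.34))
K = 404.2 GPa


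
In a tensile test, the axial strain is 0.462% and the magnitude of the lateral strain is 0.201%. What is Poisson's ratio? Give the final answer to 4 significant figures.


nu = -epsilon_lat / epsilon_axial
Lateral strain is contraction (negative), so using magnitudes:
nu = 0.201 / 0.462
nu = 0.4351


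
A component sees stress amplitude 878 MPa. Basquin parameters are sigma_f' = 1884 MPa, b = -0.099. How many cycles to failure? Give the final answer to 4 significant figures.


sigma_a = sigma_f' * (2*Nf)^b
2*Nf = (sigma_a / sigma_f')^(1/b)
2*Nf = (878 / 1884)^(1/-0.099)
2*Nf = 2235.41
Nf = 1118 cycles


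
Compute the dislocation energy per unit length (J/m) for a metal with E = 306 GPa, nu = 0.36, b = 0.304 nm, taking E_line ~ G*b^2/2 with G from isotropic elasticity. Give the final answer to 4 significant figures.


Step 1: G = E / (2*(1+nu))
G = 306 / (2*(1+0.36)) = 112.5 GPa = 1.125e+11 Pa
Step 2: E_line = G*b^2/2
b = 0.304 nm = 3.04e-10 m
E_line = 0.5 * 1.125e+11 * (3.04e-10)^2 = 5.198e-09 J/m


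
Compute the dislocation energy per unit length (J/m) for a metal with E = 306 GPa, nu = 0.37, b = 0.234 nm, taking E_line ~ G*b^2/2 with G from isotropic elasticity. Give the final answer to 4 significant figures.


Step 1: G = E / (2*(1+nu))
G = 306 / (2*(1+0.37)) = 111.679 GPa = 1.11679e+11 Pa
Step 2: E_line = G*b^2/2
b = 0.234 nm = 2.34e-10 m
E_line = 0.5 * 1.11679e+11 * (2.34e-10)^2 = 3.058e-09 J/m


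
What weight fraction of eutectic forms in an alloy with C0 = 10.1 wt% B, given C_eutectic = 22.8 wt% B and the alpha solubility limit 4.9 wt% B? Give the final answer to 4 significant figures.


f_primary = (C_e - C0) / (C_e - C_alpha_max)
f_primary = (22.8 - 10.1) / (22.8 - 4.9)
f_primary = 0.709497
f_eutectic = 1 - 0.709497 = 0.2905


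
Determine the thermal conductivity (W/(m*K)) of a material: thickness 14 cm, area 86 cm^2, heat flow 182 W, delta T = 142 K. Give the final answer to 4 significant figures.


k = Q*L / (A*dT)
L = 0.14 m, A = 8.6e-03 m^2
k = 182 * 0.14 / (8.6e-03 * 142)
k = 20.86 W/(m*K)


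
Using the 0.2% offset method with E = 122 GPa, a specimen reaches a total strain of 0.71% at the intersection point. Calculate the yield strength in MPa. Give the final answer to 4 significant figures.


Offset strain = 0.002
Elastic strain at yield = total_strain - offset = 7.1e-03 - 0.002 = 5.1e-03
sigma_y = E * elastic_strain = 122000 * 5.1e-03
sigma_y = 622.2 MPa


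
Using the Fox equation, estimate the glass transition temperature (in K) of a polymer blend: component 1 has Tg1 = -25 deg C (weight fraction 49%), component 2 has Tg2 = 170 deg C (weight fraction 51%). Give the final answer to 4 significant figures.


1/Tg = w1/Tg1 + w2/Tg2 (in Kelvin)
Tg1 = 248.15 K, Tg2 = 443.15 K
1/Tg = 0.49/248.15 + 0.51/443.15
Tg = 320 K


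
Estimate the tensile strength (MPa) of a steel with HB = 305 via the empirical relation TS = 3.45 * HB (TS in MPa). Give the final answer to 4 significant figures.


TS (MPa) = 3.45 * HB
TS = 3.45 * 305
TS = 1052 MPa


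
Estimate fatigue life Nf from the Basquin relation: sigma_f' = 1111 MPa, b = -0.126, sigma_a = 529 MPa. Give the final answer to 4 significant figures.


sigma_a = sigma_f' * (2*Nf)^b
2*Nf = (sigma_a / sigma_f')^(1/b)
2*Nf = (529 / 1111)^(1/-0.126)
2*Nf = 361.082
Nf = 180.5 cycles


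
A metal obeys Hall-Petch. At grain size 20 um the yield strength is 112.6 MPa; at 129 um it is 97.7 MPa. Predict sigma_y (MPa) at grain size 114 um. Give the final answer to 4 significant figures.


sigma_y = sigma0 + k / sqrt(d)
1/sqrt(d1) = 1/sqrt(2e-05) = 223.607;  1/sqrt(d2) = 88.0451
k = (sigma1 - sigma2) / (1/sqrt(d1) - 1/sqrt(d2)) = (112.6 - 97.7) / (223.607 - 88.0451) = 0.109913 MPa*m^0.5
sigma0 = sigma1 - k/sqrt(d1) = 112.6 - 0.109913*223.607 = 88.0227 MPa
sigma_y(d3) = 88.0227 + 0.109913 / sqrt(1.14e-04) = 98.32 MPa


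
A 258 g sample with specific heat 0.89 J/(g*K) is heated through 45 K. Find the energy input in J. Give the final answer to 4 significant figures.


Q = m * cp * dT
Q = 258 * 0.89 * 45
Q = 10330 J


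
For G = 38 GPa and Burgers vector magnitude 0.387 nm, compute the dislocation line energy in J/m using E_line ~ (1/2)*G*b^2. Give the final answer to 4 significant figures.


E = G*b^2/2
b = 0.387 nm = 3.87e-10 m
G = 38 GPa = 3.8e+10 Pa
E = 0.5 * 3.8e+10 * (3.87e-10)^2
E = 2.846e-09 J/m


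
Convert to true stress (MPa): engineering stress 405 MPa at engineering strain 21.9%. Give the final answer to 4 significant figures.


sigma_true = sigma_eng * (1 + epsilon_eng)
sigma_true = 405 * (1 + 0.219)
sigma_true = 493.7 MPa


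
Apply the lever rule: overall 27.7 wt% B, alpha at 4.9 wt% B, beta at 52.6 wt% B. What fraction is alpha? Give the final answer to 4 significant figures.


f_alpha = (C_beta - C0) / (C_beta - C_alpha)
f_alpha = (52.6 - 27.7) / (52.6 - 4.9)
f_alpha = 0.522


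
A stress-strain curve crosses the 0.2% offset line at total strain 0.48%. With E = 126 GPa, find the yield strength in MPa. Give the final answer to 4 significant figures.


Offset strain = 0.002
Elastic strain at yield = total_strain - offset = 4.8e-03 - 0.002 = 2.8e-03
sigma_y = E * elastic_strain = 126000 * 2.8e-03
sigma_y = 352.8 MPa


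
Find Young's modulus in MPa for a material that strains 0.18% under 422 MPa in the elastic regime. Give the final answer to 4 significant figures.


E = sigma / epsilon
epsilon = 0.18% = 1.8e-03
E = 422 / 1.8e-03
E = 234400 MPa


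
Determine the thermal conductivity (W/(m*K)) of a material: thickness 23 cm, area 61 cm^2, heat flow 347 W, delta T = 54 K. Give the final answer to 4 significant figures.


k = Q*L / (A*dT)
L = 0.23 m, A = 6.1e-03 m^2
k = 347 * 0.23 / (6.1e-03 * 54)
k = 242.3 W/(m*K)


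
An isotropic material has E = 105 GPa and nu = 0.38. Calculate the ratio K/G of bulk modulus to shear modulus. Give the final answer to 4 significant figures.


G = E / (2*(1+nu))
G = 105 / (2*(1+0.38)) = 38.0435 GPa
K = E / (3*(1-2*nu))
K = 105 / (3*(1-2*0.38)) = 145.833 GPa
K/G = 145.833 / 38.0435 = 3.833


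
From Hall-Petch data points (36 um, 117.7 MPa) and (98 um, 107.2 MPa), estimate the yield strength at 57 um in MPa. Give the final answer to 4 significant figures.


sigma_y = sigma0 + k / sqrt(d)
1/sqrt(d1) = 1/sqrt(3.6e-05) = 166.667;  1/sqrt(d2) = 101.015
k = (sigma1 - sigma2) / (1/sqrt(d1) - 1/sqrt(d2)) = (117.7 - 107.2) / (166.667 - 101.015) = 0.159936 MPa*m^0.5
sigma0 = sigma1 - k/sqrt(d1) = 117.7 - 0.159936*166.667 = 91.0441 MPa
sigma_y(d3) = 91.0441 + 0.159936 / sqrt(5.7e-05) = 112.2 MPa


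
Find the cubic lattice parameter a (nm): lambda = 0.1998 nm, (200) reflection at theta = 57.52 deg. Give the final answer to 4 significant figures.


d = lambda / (2*sin(theta))
d = 0.1998 / (2*sin(57.52 deg))
d = 0.118424 nm
a = d * sqrt(h^2+k^2+l^2) = 0.118424 * sqrt(4)
a = 0.2368 nm


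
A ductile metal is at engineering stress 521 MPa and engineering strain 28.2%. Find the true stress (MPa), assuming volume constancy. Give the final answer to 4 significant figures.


sigma_true = sigma_eng * (1 + epsilon_eng)
sigma_true = 521 * (1 + 0.282)
sigma_true = 667.9 MPa


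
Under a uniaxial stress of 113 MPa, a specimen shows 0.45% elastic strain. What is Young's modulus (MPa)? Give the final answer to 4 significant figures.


E = sigma / epsilon
epsilon = 0.45% = 4.5e-03
E = 113 / 4.5e-03
E = 25110 MPa


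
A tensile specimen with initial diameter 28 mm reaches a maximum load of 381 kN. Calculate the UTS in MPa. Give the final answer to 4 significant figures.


A0 = pi*(d/2)^2 = pi*(28/2)^2 = 615.752 mm^2
UTS = F_max / A0 = 381*1000 / 615.752
UTS = 618.8 MPa


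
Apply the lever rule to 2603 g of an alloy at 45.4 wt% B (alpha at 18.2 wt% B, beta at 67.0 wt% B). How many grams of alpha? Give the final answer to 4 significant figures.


f_alpha = (C_beta - C0) / (C_beta - C_alpha)
f_alpha = (67.0 - 45.4) / (67.0 - 18.2) = 0.442623
m_alpha = f_alpha * m_total = 0.442623 * 2603 = 1152 g


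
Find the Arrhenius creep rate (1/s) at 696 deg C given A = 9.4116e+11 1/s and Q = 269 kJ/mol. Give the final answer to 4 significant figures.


rate = A * exp(-Q / (R*T))
T = 696 + 273.15 = 969.15 K
rate = 9.4116e+11 * exp(-269e3 / (8.314 * 969.15))
rate = 2.984e-03 1/s
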